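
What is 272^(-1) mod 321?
131

gcd(272, 321) = 1, so the inverse exists.
Extended Euclidean algorithm on (321, 272):
321 = 1 × 272 + 49  ⟹  49 = (1)·321 + (-1)·272
272 = 5 × 49 + 27  ⟹  27 = (-5)·321 + (6)·272
49 = 1 × 27 + 22  ⟹  22 = (6)·321 + (-7)·272
27 = 1 × 22 + 5  ⟹  5 = (-11)·321 + (13)·272
22 = 4 × 5 + 2  ⟹  2 = (50)·321 + (-59)·272
5 = 2 × 2 + 1  ⟹  1 = (-111)·321 + (131)·272
So (131)·272 ≡ 1 (mod 321), i.e. 272^(-1) ≡ 131 (mod 321).
Check: 272 × 131 = 35632 ≡ 1 (mod 321)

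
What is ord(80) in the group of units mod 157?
156

157 is prime, so ord(80) divides φ(157) = 156.
Divisors of 156: 1, 2, 3, 4, 6, 12, 13, 26, 39, 52, 78, 156.
Repeated squaring: 80^1 ≡ 80, 80^2 ≡ 120, 80^4 ≡ 113, 80^8 ≡ 52, 80^16 ≡ 35, 80^32 ≡ 126, 80^64 ≡ 19, 80^128 ≡ 47 (mod 157).
Test 80^d mod 157 for each divisor d in increasing order:
80^1 ≡ 80
80^2 ≡ 120
80^3 = 80^2·80^1 ≡ 23
80^4 ≡ 113
80^6 = 80^4·80^2 ≡ 58
80^12 = 80^8·80^4 ≡ 67
80^13 = 80^8·80^4·80^1 ≡ 22
80^26 = 80^16·80^8·80^2 ≡ 13
80^39 = 80^32·80^4·80^2·80^1 ≡ 129
80^52 = 80^32·80^16·80^4 ≡ 12
80^78 = 80^64·80^8·80^4·80^2 ≡ 156
80^156 = 80^128·80^16·80^8·80^4 ≡ 1  ← first divisor giving 1
The order is 156.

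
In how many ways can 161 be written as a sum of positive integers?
118159068427

p(n) counts ways to write n as a sum of positive integers (order ignored).
Euler's pentagonal recurrence: p(k) = p(k-1) + p(k-2) - p(k-5) - p(k-7) + p(k-12) + p(k-15) - ... (offsets j(3j∓1)/2, signs ++--, p(0)=1, p(<0)=0).
DP table for k = 0..160: p(0)=1, p(1)=1, p(2)=2, p(3)=3, p(4)=5, p(5)=7, p(6)=11, p(7)=15, p(8)=22, p(9)=30, p(10)=42, p(11)=56, p(12)=77, p(13)=101, p(14)=135, p(15)=176, p(16)=231, p(17)=297, p(18)=385, p(19)=490, p(20)=627, p(21)=792, p(22)=1002, p(23)=1255, p(24)=1575, p(25)=1958, p(26)=2436, p(27)=3010, p(28)=3718, p(29)=4565, p(30)=5604, p(31)=6842, p(32)=8349, p(33)=10143, p(34)=12310, p(35)=14883, p(36)=17977, p(37)=21637, p(38)=26015, p(39)=31185, p(40)=37338, p(41)=44583, p(42)=53174, p(43)=63261, p(44)=75175, p(45)=89134, p(46)=105558, p(47)=124754, p(48)=147273, p(49)=173525, p(50)=204226, p(51)=239943, p(52)=281589, p(53)=329931, p(54)=386155, p(55)=451276, p(56)=526823, p(57)=614154, p(58)=715220, p(59)=831820, p(60)=966467, p(61)=1121505, p(62)=1300156, p(63)=1505499, p(64)=1741630, p(65)=2012558, p(66)=2323520, p(67)=2679689, p(68)=3087735, p(69)=3554345, p(70)=4087968, p(71)=4697205, p(72)=5392783, p(73)=6185689, p(74)=7089500, p(75)=8118264, p(76)=9289091, p(77)=10619863, p(78)=12132164, p(79)=13848650, p(80)=15796476, p(81)=18004327, p(82)=20506255, p(83)=23338469, p(84)=26543660, p(85)=30167357, p(86)=34262962, p(87)=38887673, p(88)=44108109, p(89)=49995925, p(90)=56634173, p(91)=64112359, p(92)=72533807, p(93)=82010177, p(94)=92669720, p(95)=104651419, p(96)=118114304, p(97)=133230930, p(98)=150198136, p(99)=169229875, p(100)=190569292, p(101)=214481126, p(102)=241265379, p(103)=271248950, p(104)=304801365, p(105)=342325709, p(106)=384276336, p(107)=431149389, p(108)=483502844, p(109)=541946240, p(110)=607163746, p(111)=679903203, p(112)=761002156, p(113)=851376628, p(114)=952050665, p(115)=1064144451, p(116)=1188908248, p(117)=1327710076, p(118)=1482074143, p(119)=1653668665, p(120)=1844349560, p(121)=2056148051, p(122)=2291320912, p(123)=2552338241, p(124)=2841940500, p(125)=3163127352, p(126)=3519222692, p(127)=3913864295, p(128)=4351078600, p(129)=4835271870, p(130)=5371315400, p(131)=5964539504, p(132)=6620830889, p(133)=7346629512, p(134)=8149040695, p(135)=9035836076, p(136)=10015581680, p(137)=11097645016, p(138)=12292341831, p(139)=13610949895, p(140)=15065878135, p(141)=16670689208, p(142)=18440293320, p(143)=20390982757, p(144)=22540654445, p(145)=24908858009, p(146)=27517052599, p(147)=30388671978, p(148)=33549419497, p(149)=37027355200, p(150)=40853235313, p(151)=45060624582, p(152)=49686288421, p(153)=54770336324, p(154)=60356673280, p(155)=66493182097, p(156)=73232243759, p(157)=80630964769, p(158)=88751778802, p(159)=97662728555, p(160)=107438159466.
Final step: p(161) = p(160) + p(159) - p(156) - p(154) + p(149) + p(146) - p(139) - p(135) + p(126) + p(121) - p(110) - p(104) + p(91) + p(84) - p(69) - p(61) + p(44) + p(35) - p(16) - p(6)
= 107438159466 + 97662728555 - 73232243759 - 60356673280 + 37027355200 + 27517052599 - 13610949895 - 9035836076 + 3519222692 + 2056148051 - 607163746 - 304801365 + 64112359 + 26543660 - 3554345 - 1121505 + 75175 + 14883 - 231 - 11
= 118159068427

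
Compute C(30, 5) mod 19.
6

Using Lucas' theorem:
Write n=30 and k=5 in base 19:
n in base 19: [1, 11]
k in base 19: [0, 5]
C(30,5) mod 19 = ∏ C(n_i, k_i) mod 19
Digit binomials (mod 19): C(1,0) = 1; C(11,5) = 462 ≡ 6
Product: 1 × 6 = 6 ≡ 6 (mod 19)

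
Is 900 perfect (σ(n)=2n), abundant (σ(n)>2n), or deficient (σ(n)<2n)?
abundant

Proper divisors of 900: sum = 1 + 2 + 3 + 4 + 5 + 6 + 9 + 10 + ... + 180 + 225 + 300 + 450 (26 divisors) = 1921
Since 1921 > 900, 900 is abundant.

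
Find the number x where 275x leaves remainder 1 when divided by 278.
185

gcd(275, 278) = 1, so the inverse exists.
Extended Euclidean algorithm on (278, 275):
278 = 1 × 275 + 3  ⟹  3 = (1)·278 + (-1)·275
275 = 91 × 3 + 2  ⟹  2 = (-91)·278 + (92)·275
3 = 1 × 2 + 1  ⟹  1 = (92)·278 + (-93)·275
So (-93)·275 ≡ 1 (mod 278), i.e. 275^(-1) ≡ -93 ≡ 185 (mod 278).
Check: 275 × 185 = 50875 ≡ 1 (mod 278)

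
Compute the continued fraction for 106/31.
[3; 2, 2, 1, 1, 2]

Euclidean algorithm steps:
106 = 3 × 31 + 13
31 = 2 × 13 + 5
13 = 2 × 5 + 3
5 = 1 × 3 + 2
3 = 1 × 2 + 1
2 = 2 × 1 + 0
Continued fraction: [3; 2, 2, 1, 1, 2]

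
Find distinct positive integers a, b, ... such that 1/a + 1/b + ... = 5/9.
1/2 + 1/18

Greedy algorithm:
5/9: ceiling(9/5) = 2, use 1/2
1/18: ceiling(18/1) = 18, use 1/18
Result: 5/9 = 1/2 + 1/18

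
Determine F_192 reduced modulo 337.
246

Matrix identity: Q^n = [[F_(n+1), F_n], [F_n, F_(n-1)]] with Q = [[1,1],[1,0]].
n = 192 = 11000000₂. Square-and-multiply, entries mod 337:
Q^1 = [[1,1],[1,0]]
Q^3 = (Q^1)²·Q = [[3,2],[2,1]]
Q^6 = (Q^3)² = [[13,8],[8,5]]
Q^12 = (Q^6)² = [[233,144],[144,89]]
Q^24 = (Q^12)² = [[211,199],[199,12]]
Q^48 = (Q^24)² = [[209,230],[230,316]]
Q^96 = (Q^48)² = [[199,104],[104,95]]
Q^192 = (Q^96)² = [[204,246],[246,295]]
F_192 mod 337 = Q^192[0][1] = 246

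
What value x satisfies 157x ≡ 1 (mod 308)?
257

gcd(157, 308) = 1, so the inverse exists.
Extended Euclidean algorithm on (308, 157):
308 = 1 × 157 + 151  ⟹  151 = (1)·308 + (-1)·157
157 = 1 × 151 + 6  ⟹  6 = (-1)·308 + (2)·157
151 = 25 × 6 + 1  ⟹  1 = (26)·308 + (-51)·157
So (-51)·157 ≡ 1 (mod 308), i.e. 157^(-1) ≡ -51 ≡ 257 (mod 308).
Check: 157 × 257 = 40349 ≡ 1 (mod 308)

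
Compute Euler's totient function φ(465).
240

465 = 3 × 5 × 31
φ(n) = n × ∏(1 - 1/p) for each prime p dividing n
φ(465) = 465 × (1 - 1/3) × (1 - 1/5) × (1 - 1/31) = 240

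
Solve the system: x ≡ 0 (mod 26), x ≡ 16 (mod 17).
390

Using Chinese Remainder Theorem:
M = 26 × 17 = 442
M1 = 17, M2 = 26
y1 = 17^(-1) mod 26 = 23
y2 = 26^(-1) mod 17 = 2
x = (0×17×23 + 16×26×2) mod 442 = 390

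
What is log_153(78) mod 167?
43

Baby-step giant-step with step n = ⌈√167⌉ = 13.
Baby steps 153^j mod 167 (j:value) for j=0..12: 0:1, 1:153, 2:29, 3:95, 4:6, 5:83, 6:7, 7:69, 8:36, 9:164, 10:42, 11:80, 12:49.
Giant-step multiplier: 153^(-13) ≡ 153^(166-13) = 153^153 ≡ 102 (mod 167).
Giant steps γ_i = 78·102^i mod 167: γ_0=78, γ_1=107, γ_2=59, γ_3=6 (in table at j=4).
x = i·n + j = 3·13 + 4 = 43.
Check: 153^43 ≡ 78 (mod 167).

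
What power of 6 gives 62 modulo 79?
12

Baby-step giant-step with step n = ⌈√79⌉ = 9.
Baby steps 6^j mod 79 (j:value) for j=0..8: 0:1, 1:6, 2:36, 3:58, 4:32, 5:34, 6:46, 7:39, 8:76.
Giant-step multiplier: 6^(-9) ≡ 6^(78-9) = 6^69 ≡ 57 (mod 79).
Giant steps γ_i = 62·57^i mod 79: γ_0=62, γ_1=58 (in table at j=3).
x = i·n + j = 1·9 + 3 = 12.
Check: 6^12 ≡ 62 (mod 79).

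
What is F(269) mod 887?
683

Matrix identity: Q^n = [[F_(n+1), F_n], [F_n, F_(n-1)]] with Q = [[1,1],[1,0]].
n = 269 = 100001101₂. Square-and-multiply, entries mod 887:
Q^1 = [[1,1],[1,0]]
Q^2 = (Q^1)² = [[2,1],[1,1]]
Q^4 = (Q^2)² = [[5,3],[3,2]]
Q^8 = (Q^4)² = [[34,21],[21,13]]
Q^16 = (Q^8)² = [[710,100],[100,610]]
Q^33 = (Q^16)²·Q = [[364,527],[527,724]]
Q^67 = (Q^33)²·Q = [[805,431],[431,374]]
Q^134 = (Q^67)² = [[6,785],[785,108]]
Q^269 = (Q^134)²·Q = [[586,683],[683,790]]
F_269 mod 887 = Q^269[0][1] = 683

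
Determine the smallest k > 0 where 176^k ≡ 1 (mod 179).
178

179 is prime, so ord(176) divides φ(179) = 178.
Divisors of 178: 1, 2, 89, 178.
Repeated squaring: 176^1 ≡ 176, 176^2 ≡ 9, 176^4 ≡ 81, 176^8 ≡ 117, 176^16 ≡ 85, 176^32 ≡ 65, 176^64 ≡ 108, 176^128 ≡ 29 (mod 179).
Test 176^d mod 179 for each divisor d in increasing order:
176^1 ≡ 176
176^2 ≡ 9
176^89 = 176^64·176^16·176^8·176^1 ≡ 178
176^178 = 176^128·176^32·176^16·176^2 ≡ 1  ← first divisor giving 1
The order is 178.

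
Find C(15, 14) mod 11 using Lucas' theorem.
4

Using Lucas' theorem:
Write n=15 and k=14 in base 11:
n in base 11: [1, 4]
k in base 11: [1, 3]
C(15,14) mod 11 = ∏ C(n_i, k_i) mod 11
Digit binomials (mod 11): C(1,1) = 1; C(4,3) = 4
Product: 1 × 4 = 4 ≡ 4 (mod 11)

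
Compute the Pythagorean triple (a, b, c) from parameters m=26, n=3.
(667, 156, 685)

Euclid's formula: a = m² - n², b = 2mn, c = m² + n²
m = 26, n = 3
a = 26² - 3² = 676 - 9 = 667
b = 2 × 26 × 3 = 156
c = 26² + 3² = 676 + 9 = 685
Verification: 667² + 156² = 444889 + 24336 = 469225 = 685² ✓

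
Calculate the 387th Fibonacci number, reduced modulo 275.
233

Matrix identity: Q^n = [[F_(n+1), F_n], [F_n, F_(n-1)]] with Q = [[1,1],[1,0]].
n = 387 = 110000011₂. Square-and-multiply, entries mod 275:
Q^1 = [[1,1],[1,0]]
Q^3 = (Q^1)²·Q = [[3,2],[2,1]]
Q^6 = (Q^3)² = [[13,8],[8,5]]
Q^12 = (Q^6)² = [[233,144],[144,89]]
Q^24 = (Q^12)² = [[225,168],[168,57]]
Q^48 = (Q^24)² = [[199,76],[76,123]]
Q^96 = (Q^48)² = [[2,272],[272,5]]
Q^193 = (Q^96)²·Q = [[267,13],[13,254]]
Q^387 = (Q^193)²·Q = [[131,233],[233,173]]
F_387 mod 275 = Q^387[0][1] = 233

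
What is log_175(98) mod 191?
176

Baby-step giant-step with step n = ⌈√191⌉ = 14.
Baby steps 175^j mod 191 (j:value) for j=0..13: 0:1, 1:175, 2:65, 3:106, 4:23, 5:14, 6:158, 7:146, 8:147, 9:131, 10:5, 11:111, 12:134, 13:148.
Giant-step multiplier: 175^(-14) ≡ 175^(190-14) = 175^176 ≡ 98 (mod 191).
Giant steps γ_i = 98·98^i mod 191: γ_0=98, γ_1=54, γ_2=135, γ_3=51, γ_4=32, γ_5=80, γ_6=9, γ_7=118, γ_8=104, γ_9=69, γ_10=77, γ_11=97, γ_12=147 (in table at j=8).
x = i·n + j = 12·14 + 8 = 176.
Check: 175^176 ≡ 98 (mod 191).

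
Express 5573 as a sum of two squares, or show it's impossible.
47² + 58² (a=47, b=58)

Factorization: 5573 = 5573
By Fermat: n is sum of two squares iff every prime p ≡ 3 (mod 4) appears to even power.
All primes ≡ 3 (mod 4) appear to even power.
Search a = 0, 1, 2, … for 5573 - a² a perfect square: first hit at a = 47: 5573 - 2209 = 3364 = 58².
5573 = 47² + 58² = 2209 + 3364 ✓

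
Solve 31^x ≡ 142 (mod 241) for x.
59

Baby-step giant-step with step n = ⌈√241⌉ = 16.
Baby steps 31^j mod 241 (j:value) for j=0..15: 0:1, 1:31, 2:238, 3:148, 4:9, 5:38, 6:214, 7:127, 8:81, 9:101, 10:239, 11:179, 12:6, 13:186, 14:223, 15:165.
Giant-step multiplier: 31^(-16) ≡ 31^(240-16) = 31^224 ≡ 183 (mod 241).
Giant steps γ_i = 142·183^i mod 241: γ_0=142, γ_1=199, γ_2=26, γ_3=179 (in table at j=11).
x = i·n + j = 3·16 + 11 = 59.
Check: 31^59 ≡ 142 (mod 241).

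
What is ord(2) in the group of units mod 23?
11

23 is prime, so ord(2) divides φ(23) = 22.
Divisors of 22: 1, 2, 11, 22.
Repeated squaring: 2^1 ≡ 2, 2^2 ≡ 4, 2^4 ≡ 16, 2^8 ≡ 3, 2^16 ≡ 9 (mod 23).
Test 2^d mod 23 for each divisor d in increasing order:
2^1 ≡ 2
2^2 ≡ 4
2^11 = 2^8·2^2·2^1 ≡ 1  ← first divisor giving 1
The order is 11.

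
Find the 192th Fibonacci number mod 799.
705

Matrix identity: Q^n = [[F_(n+1), F_n], [F_n, F_(n-1)]] with Q = [[1,1],[1,0]].
n = 192 = 11000000₂. Square-and-multiply, entries mod 799:
Q^1 = [[1,1],[1,0]]
Q^3 = (Q^1)²·Q = [[3,2],[2,1]]
Q^6 = (Q^3)² = [[13,8],[8,5]]
Q^12 = (Q^6)² = [[233,144],[144,89]]
Q^24 = (Q^12)² = [[718,26],[26,692]]
Q^48 = (Q^24)² = [[46,705],[705,140]]
Q^96 = (Q^48)² = [[565,94],[94,471]]
Q^192 = (Q^96)² = [[471,705],[705,565]]
F_192 mod 799 = Q^192[0][1] = 705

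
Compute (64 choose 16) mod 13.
9

Using Lucas' theorem:
Write n=64 and k=16 in base 13:
n in base 13: [4, 12]
k in base 13: [1, 3]
C(64,16) mod 13 = ∏ C(n_i, k_i) mod 13
Digit binomials (mod 13): C(4,1) = 4; C(12,3) = 220 ≡ 12
Product: 4 × 12 = 48 ≡ 9 (mod 13)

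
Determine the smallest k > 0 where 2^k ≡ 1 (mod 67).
66

67 is prime, so ord(2) divides φ(67) = 66.
Divisors of 66: 1, 2, 3, 6, 11, 22, 33, 66.
Repeated squaring: 2^1 ≡ 2, 2^2 ≡ 4, 2^4 ≡ 16, 2^8 ≡ 55, 2^16 ≡ 10, 2^32 ≡ 33, 2^64 ≡ 17 (mod 67).
Test 2^d mod 67 for each divisor d in increasing order:
2^1 ≡ 2
2^2 ≡ 4
2^3 = 2^2·2^1 ≡ 8
2^6 = 2^4·2^2 ≡ 64
2^11 = 2^8·2^2·2^1 ≡ 38
2^22 = 2^16·2^4·2^2 ≡ 37
2^33 = 2^32·2^1 ≡ 66
2^66 = 2^64·2^2 ≡ 1  ← first divisor giving 1
The order is 66.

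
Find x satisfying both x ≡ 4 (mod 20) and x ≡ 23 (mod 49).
464

Using Chinese Remainder Theorem:
M = 20 × 49 = 980
M1 = 49, M2 = 20
y1 = 49^(-1) mod 20 = 9
y2 = 20^(-1) mod 49 = 27
x = (4×49×9 + 23×20×27) mod 980 = 464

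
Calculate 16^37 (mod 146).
16

Repeated squaring. Binary of 37 = 100101.
16^1 ≡ 16 (mod 146); 16^2 ≡ 110 (mod 146); 16^4 ≡ 128 (mod 146); 16^8 ≡ 32 (mod 146); 16^16 ≡ 2 (mod 146); 16^32 ≡ 4 (mod 146)
16^37 = 16^1 × 16^4 × 16^32 ≡ 16 (mod 146)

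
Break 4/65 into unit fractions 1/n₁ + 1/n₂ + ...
1/17 + 1/369 + 1/203873 + 1/83128196385

Greedy algorithm:
4/65: ceiling(65/4) = 17, use 1/17
3/1105: ceiling(1105/3) = 369, use 1/369
2/407745: ceiling(407745/2) = 203873, use 1/203873
1/83128196385: ceiling(83128196385/1) = 83128196385, use 1/83128196385
Result: 4/65 = 1/17 + 1/369 + 1/203873 + 1/83128196385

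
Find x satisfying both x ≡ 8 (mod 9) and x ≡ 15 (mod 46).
107

Using Chinese Remainder Theorem:
M = 9 × 46 = 414
M1 = 46, M2 = 9
y1 = 46^(-1) mod 9 = 1
y2 = 9^(-1) mod 46 = 41
x = (8×46×1 + 15×9×41) mod 414 = 107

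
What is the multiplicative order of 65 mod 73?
6

73 is prime, so ord(65) divides φ(73) = 72.
Divisors of 72: 1, 2, 3, 4, 6, 8, 9, 12, 18, 24, 36, 72.
Repeated squaring: 65^1 ≡ 65, 65^2 ≡ 64, 65^4 ≡ 8, 65^8 ≡ 64, 65^16 ≡ 8, 65^32 ≡ 64, 65^64 ≡ 8 (mod 73).
Test 65^d mod 73 for each divisor d in increasing order:
65^1 ≡ 65
65^2 ≡ 64
65^3 = 65^2·65^1 ≡ 72
65^4 ≡ 8
65^6 = 65^4·65^2 ≡ 1  ← first divisor giving 1
The order is 6.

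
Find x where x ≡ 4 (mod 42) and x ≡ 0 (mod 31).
1054

Using Chinese Remainder Theorem:
M = 42 × 31 = 1302
M1 = 31, M2 = 42
y1 = 31^(-1) mod 42 = 19
y2 = 42^(-1) mod 31 = 17
x = (4×31×19 + 0×42×17) mod 1302 = 1054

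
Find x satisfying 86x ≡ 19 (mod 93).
x ≡ 77 (mod 93)

gcd(86, 93) = 1, which divides 19, so solutions exist.
Find 86^(-1) mod 93 by the extended Euclidean algorithm:
93 = 1 × 86 + 7  ⟹  7 = (1)·93 + (-1)·86
86 = 12 × 7 + 2  ⟹  2 = (-12)·93 + (13)·86
7 = 3 × 2 + 1  ⟹  1 = (37)·93 + (-40)·86
So (-40)·86 ≡ 1 (mod 93), i.e. 86^(-1) ≡ -40 ≡ 53 (mod 93).
x ≡ 53 × 19 = 1007 ≡ 77 (mod 93).
Check: 86 × 77 = 6622 ≡ 19 (mod 93).
Unique solution: x ≡ 77 (mod 93)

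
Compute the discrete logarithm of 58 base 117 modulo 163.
108

Baby-step giant-step with step n = ⌈√163⌉ = 13.
Baby steps 117^j mod 163 (j:value) for j=0..12: 0:1, 1:117, 2:160, 3:138, 4:9, 5:75, 6:136, 7:101, 8:81, 9:23, 10:83, 11:94, 12:77.
Giant-step multiplier: 117^(-13) ≡ 117^(162-13) = 117^149 ≡ 63 (mod 163).
Giant steps γ_i = 58·63^i mod 163: γ_0=58, γ_1=68, γ_2=46, γ_3=127, γ_4=14, γ_5=67, γ_6=146, γ_7=70, γ_8=9 (in table at j=4).
x = i·n + j = 8·13 + 4 = 108.
Check: 117^108 ≡ 58 (mod 163).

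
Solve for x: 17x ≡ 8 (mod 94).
x ≡ 6 (mod 94)

gcd(17, 94) = 1, which divides 8, so solutions exist.
Find 17^(-1) mod 94 by the extended Euclidean algorithm:
94 = 5 × 17 + 9  ⟹  9 = (1)·94 + (-5)·17
17 = 1 × 9 + 8  ⟹  8 = (-1)·94 + (6)·17
9 = 1 × 8 + 1  ⟹  1 = (2)·94 + (-11)·17
So (-11)·17 ≡ 1 (mod 94), i.e. 17^(-1) ≡ -11 ≡ 83 (mod 94).
x ≡ 83 × 8 = 664 ≡ 6 (mod 94).
Check: 17 × 6 = 102 ≡ 8 (mod 94).
Unique solution: x ≡ 6 (mod 94)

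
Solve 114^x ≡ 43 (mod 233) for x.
9

Baby-step giant-step with step n = ⌈√233⌉ = 16.
Baby steps 114^j mod 233 (j:value) for j=0..15: 0:1, 1:114, 2:181, 3:130, 4:141, 5:230, 6:124, 7:156, 8:76, 9:43, 10:9, 11:94, 12:231, 13:5, 14:104, 15:206.
h = 43 is already in the table at j=9, so x = 9.
Check: 114^9 ≡ 43 (mod 233).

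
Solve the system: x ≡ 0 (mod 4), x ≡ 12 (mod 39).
12

Using Chinese Remainder Theorem:
M = 4 × 39 = 156
M1 = 39, M2 = 4
y1 = 39^(-1) mod 4 = 3
y2 = 4^(-1) mod 39 = 10
x = (0×39×3 + 12×4×10) mod 156 = 12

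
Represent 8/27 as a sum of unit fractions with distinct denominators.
1/4 + 1/22 + 1/1188

Greedy algorithm:
8/27: ceiling(27/8) = 4, use 1/4
5/108: ceiling(108/5) = 22, use 1/22
1/1188: ceiling(1188/1) = 1188, use 1/1188
Result: 8/27 = 1/4 + 1/22 + 1/1188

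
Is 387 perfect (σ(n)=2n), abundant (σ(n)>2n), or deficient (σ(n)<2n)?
deficient

Proper divisors of 387: sum = 1 + 3 + 9 + 43 + 129 = 185
Since 185 < 387, 387 is deficient.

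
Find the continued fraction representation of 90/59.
[1; 1, 1, 9, 3]

Euclidean algorithm steps:
90 = 1 × 59 + 31
59 = 1 × 31 + 28
31 = 1 × 28 + 3
28 = 9 × 3 + 1
3 = 3 × 1 + 0
Continued fraction: [1; 1, 1, 9, 3]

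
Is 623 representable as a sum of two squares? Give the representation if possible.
Not possible

Factorization: 623 = 7 × 89
By Fermat: n is sum of two squares iff every prime p ≡ 3 (mod 4) appears to even power.
Prime(s) ≡ 3 (mod 4) with odd exponent: [(7, 1)]
Therefore 623 cannot be expressed as a² + b².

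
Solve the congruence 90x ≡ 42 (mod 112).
x ≡ 49 (mod 56)

gcd(90, 112) = 2, which divides 42, so solutions exist.
Divide through by 2: 45x ≡ 21 (mod 56).
Find 45^(-1) mod 56 by the extended Euclidean algorithm:
56 = 1 × 45 + 11  ⟹  11 = (1)·56 + (-1)·45
45 = 4 × 11 + 1  ⟹  1 = (-4)·56 + (5)·45
So (5)·45 ≡ 1 (mod 56), i.e. 45^(-1) ≡ 5 (mod 56).
x ≡ 5 × 21 = 105 ≡ 49 (mod 56).
Check: 90 × 49 = 4410 ≡ 42 (mod 112).
x ≡ 49 (mod 56), giving 2 solutions mod 112.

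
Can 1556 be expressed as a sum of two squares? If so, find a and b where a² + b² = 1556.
20² + 34² (a=20, b=34)

Factorization: 1556 = 2^2 × 389
By Fermat: n is sum of two squares iff every prime p ≡ 3 (mod 4) appears to even power.
All primes ≡ 3 (mod 4) appear to even power.
Search a = 0, 1, 2, … for 1556 - a² a perfect square: first hit at a = 20: 1556 - 400 = 1156 = 34².
1556 = 20² + 34² = 400 + 1156 ✓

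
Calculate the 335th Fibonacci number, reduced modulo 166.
1

Matrix identity: Q^n = [[F_(n+1), F_n], [F_n, F_(n-1)]] with Q = [[1,1],[1,0]].
n = 335 = 101001111₂. Square-and-multiply, entries mod 166:
Q^1 = [[1,1],[1,0]]
Q^2 = (Q^1)² = [[2,1],[1,1]]
Q^5 = (Q^2)²·Q = [[8,5],[5,3]]
Q^10 = (Q^5)² = [[89,55],[55,34]]
Q^20 = (Q^10)² = [[156,125],[125,31]]
Q^41 = (Q^20)²·Q = [[90,121],[121,135]]
Q^83 = (Q^41)²·Q = [[0,165],[165,1]]
Q^167 = (Q^83)²·Q = [[0,1],[1,165]]
Q^335 = (Q^167)²·Q = [[0,1],[1,165]]
F_335 mod 166 = Q^335[0][1] = 1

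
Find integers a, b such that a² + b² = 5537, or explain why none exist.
49² + 56² (a=49, b=56)

Factorization: 5537 = 7^2 × 113
By Fermat: n is sum of two squares iff every prime p ≡ 3 (mod 4) appears to even power.
All primes ≡ 3 (mod 4) appear to even power.
Search a = 0, 1, 2, … for 5537 - a² a perfect square: first hit at a = 49: 5537 - 2401 = 3136 = 56².
5537 = 49² + 56² = 2401 + 3136 ✓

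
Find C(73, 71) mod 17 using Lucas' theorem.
10

Using Lucas' theorem:
Write n=73 and k=71 in base 17:
n in base 17: [4, 5]
k in base 17: [4, 3]
C(73,71) mod 17 = ∏ C(n_i, k_i) mod 17
Digit binomials (mod 17): C(4,4) = 1; C(5,3) = 10
Product: 1 × 10 = 10 ≡ 10 (mod 17)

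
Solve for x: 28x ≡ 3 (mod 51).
x ≡ 42 (mod 51)

gcd(28, 51) = 1, which divides 3, so solutions exist.
Find 28^(-1) mod 51 by the extended Euclidean algorithm:
51 = 1 × 28 + 23  ⟹  23 = (1)·51 + (-1)·28
28 = 1 × 23 + 5  ⟹  5 = (-1)·51 + (2)·28
23 = 4 × 5 + 3  ⟹  3 = (5)·51 + (-9)·28
5 = 1 × 3 + 2  ⟹  2 = (-6)·51 + (11)·28
3 = 1 × 2 + 1  ⟹  1 = (11)·51 + (-20)·28
So (-20)·28 ≡ 1 (mod 51), i.e. 28^(-1) ≡ -20 ≡ 31 (mod 51).
x ≡ 31 × 3 = 93 ≡ 42 (mod 51).
Check: 28 × 42 = 1176 ≡ 3 (mod 51).
Unique solution: x ≡ 42 (mod 51)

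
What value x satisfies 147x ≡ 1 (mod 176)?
91

gcd(147, 176) = 1, so the inverse exists.
Extended Euclidean algorithm on (176, 147):
176 = 1 × 147 + 29  ⟹  29 = (1)·176 + (-1)·147
147 = 5 × 29 + 2  ⟹  2 = (-5)·176 + (6)·147
29 = 14 × 2 + 1  ⟹  1 = (71)·176 + (-85)·147
So (-85)·147 ≡ 1 (mod 176), i.e. 147^(-1) ≡ -85 ≡ 91 (mod 176).
Check: 147 × 91 = 13377 ≡ 1 (mod 176)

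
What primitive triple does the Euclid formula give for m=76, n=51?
(3175, 7752, 8377)

Euclid's formula: a = m² - n², b = 2mn, c = m² + n²
m = 76, n = 51
a = 76² - 51² = 5776 - 2601 = 3175
b = 2 × 76 × 51 = 7752
c = 76² + 51² = 5776 + 2601 = 8377
Verification: 3175² + 7752² = 10080625 + 60093504 = 70174129 = 8377² ✓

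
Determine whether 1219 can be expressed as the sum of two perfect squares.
Not possible

Factorization: 1219 = 23 × 53
By Fermat: n is sum of two squares iff every prime p ≡ 3 (mod 4) appears to even power.
Prime(s) ≡ 3 (mod 4) with odd exponent: [(23, 1)]
Therefore 1219 cannot be expressed as a² + b².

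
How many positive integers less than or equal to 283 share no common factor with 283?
282

283 = 283
φ(n) = n × ∏(1 - 1/p) for each prime p dividing n
φ(283) = 283 × (1 - 1/283) = 282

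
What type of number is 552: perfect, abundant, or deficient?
abundant

Proper divisors of 552: sum = 1 + 2 + 3 + 4 + 6 + 8 + 12 + 23 + 24 + 46 + 69 + 92 + 138 + 184 + 276 = 888
Since 888 > 552, 552 is abundant.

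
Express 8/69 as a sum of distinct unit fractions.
1/9 + 1/207

Greedy algorithm:
8/69: ceiling(69/8) = 9, use 1/9
1/207: ceiling(207/1) = 207, use 1/207
Result: 8/69 = 1/9 + 1/207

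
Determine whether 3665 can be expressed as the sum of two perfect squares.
23² + 56² (a=23, b=56)

Factorization: 3665 = 5 × 733
By Fermat: n is sum of two squares iff every prime p ≡ 3 (mod 4) appears to even power.
All primes ≡ 3 (mod 4) appear to even power.
Search a = 0, 1, 2, … for 3665 - a² a perfect square: first hit at a = 23: 3665 - 529 = 3136 = 56².
3665 = 23² + 56² = 529 + 3136 ✓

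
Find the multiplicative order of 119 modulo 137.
17

137 is prime, so ord(119) divides φ(137) = 136.
Divisors of 136: 1, 2, 4, 8, 17, 34, 68, 136.
Repeated squaring: 119^1 ≡ 119, 119^2 ≡ 50, 119^4 ≡ 34, 119^8 ≡ 60, 119^16 ≡ 38, 119^32 ≡ 74, 119^64 ≡ 133, 119^128 ≡ 16 (mod 137).
Test 119^d mod 137 for each divisor d in increasing order:
119^1 ≡ 119
119^2 ≡ 50
119^4 ≡ 34
119^8 ≡ 60
119^17 = 119^16·119^1 ≡ 1  ← first divisor giving 1
The order is 17.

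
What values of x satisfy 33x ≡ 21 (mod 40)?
x ≡ 37 (mod 40)

gcd(33, 40) = 1, which divides 21, so solutions exist.
Find 33^(-1) mod 40 by the extended Euclidean algorithm:
40 = 1 × 33 + 7  ⟹  7 = (1)·40 + (-1)·33
33 = 4 × 7 + 5  ⟹  5 = (-4)·40 + (5)·33
7 = 1 × 5 + 2  ⟹  2 = (5)·40 + (-6)·33
5 = 2 × 2 + 1  ⟹  1 = (-14)·40 + (17)·33
So (17)·33 ≡ 1 (mod 40), i.e. 33^(-1) ≡ 17 (mod 40).
x ≡ 17 × 21 = 357 ≡ 37 (mod 40).
Check: 33 × 37 = 1221 ≡ 21 (mod 40).
Unique solution: x ≡ 37 (mod 40)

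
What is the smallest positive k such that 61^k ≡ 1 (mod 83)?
41

83 is prime, so ord(61) divides φ(83) = 82.
Divisors of 82: 1, 2, 41, 82.
Repeated squaring: 61^1 ≡ 61, 61^2 ≡ 69, 61^4 ≡ 30, 61^8 ≡ 70, 61^16 ≡ 3, 61^32 ≡ 9, 61^64 ≡ 81 (mod 83).
Test 61^d mod 83 for each divisor d in increasing order:
61^1 ≡ 61
61^2 ≡ 69
61^41 = 61^32·61^8·61^1 ≡ 1  ← first divisor giving 1
The order is 41.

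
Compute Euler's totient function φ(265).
208

265 = 5 × 53
φ(n) = n × ∏(1 - 1/p) for each prime p dividing n
φ(265) = 265 × (1 - 1/5) × (1 - 1/53) = 208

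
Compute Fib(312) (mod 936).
432

Matrix identity: Q^n = [[F_(n+1), F_n], [F_n, F_(n-1)]] with Q = [[1,1],[1,0]].
n = 312 = 100111000₂. Square-and-multiply, entries mod 936:
Q^1 = [[1,1],[1,0]]
Q^2 = (Q^1)² = [[2,1],[1,1]]
Q^4 = (Q^2)² = [[5,3],[3,2]]
Q^9 = (Q^4)²·Q = [[55,34],[34,21]]
Q^19 = (Q^9)²·Q = [[213,437],[437,712]]
Q^39 = (Q^19)²·Q = [[339,466],[466,809]]
Q^78 = (Q^39)² = [[733,512],[512,221]]
Q^156 = (Q^78)² = [[89,792],[792,233]]
Q^312 = (Q^156)² = [[577,432],[432,145]]
F_312 mod 936 = Q^312[0][1] = 432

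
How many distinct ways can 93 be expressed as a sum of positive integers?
82010177

p(n) counts ways to write n as a sum of positive integers (order ignored).
Euler's pentagonal recurrence: p(k) = p(k-1) + p(k-2) - p(k-5) - p(k-7) + p(k-12) + p(k-15) - ... (offsets j(3j∓1)/2, signs ++--, p(0)=1, p(<0)=0).
DP table for k = 0..92: p(0)=1, p(1)=1, p(2)=2, p(3)=3, p(4)=5, p(5)=7, p(6)=11, p(7)=15, p(8)=22, p(9)=30, p(10)=42, p(11)=56, p(12)=77, p(13)=101, p(14)=135, p(15)=176, p(16)=231, p(17)=297, p(18)=385, p(19)=490, p(20)=627, p(21)=792, p(22)=1002, p(23)=1255, p(24)=1575, p(25)=1958, p(26)=2436, p(27)=3010, p(28)=3718, p(29)=4565, p(30)=5604, p(31)=6842, p(32)=8349, p(33)=10143, p(34)=12310, p(35)=14883, p(36)=17977, p(37)=21637, p(38)=26015, p(39)=31185, p(40)=37338, p(41)=44583, p(42)=53174, p(43)=63261, p(44)=75175, p(45)=89134, p(46)=105558, p(47)=124754, p(48)=147273, p(49)=173525, p(50)=204226, p(51)=239943, p(52)=281589, p(53)=329931, p(54)=386155, p(55)=451276, p(56)=526823, p(57)=614154, p(58)=715220, p(59)=831820, p(60)=966467, p(61)=1121505, p(62)=1300156, p(63)=1505499, p(64)=1741630, p(65)=2012558, p(66)=2323520, p(67)=2679689, p(68)=3087735, p(69)=3554345, p(70)=4087968, p(71)=4697205, p(72)=5392783, p(73)=6185689, p(74)=7089500, p(75)=8118264, p(76)=9289091, p(77)=10619863, p(78)=12132164, p(79)=13848650, p(80)=15796476, p(81)=18004327, p(82)=20506255, p(83)=23338469, p(84)=26543660, p(85)=30167357, p(86)=34262962, p(87)=38887673, p(88)=44108109, p(89)=49995925, p(90)=56634173, p(91)=64112359, p(92)=72533807.
Final step: p(93) = p(92) + p(91) - p(88) - p(86) + p(81) + p(78) - p(71) - p(67) + p(58) + p(53) - p(42) - p(36) + p(23) + p(16) - p(1)
= 72533807 + 64112359 - 44108109 - 34262962 + 18004327 + 12132164 - 4697205 - 2679689 + 715220 + 329931 - 53174 - 17977 + 1255 + 231 - 1
= 82010177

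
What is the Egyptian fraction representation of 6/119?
1/20 + 1/2380

Greedy algorithm:
6/119: ceiling(119/6) = 20, use 1/20
1/2380: ceiling(2380/1) = 2380, use 1/2380
Result: 6/119 = 1/20 + 1/2380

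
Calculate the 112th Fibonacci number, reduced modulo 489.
429

Matrix identity: Q^n = [[F_(n+1), F_n], [F_n, F_(n-1)]] with Q = [[1,1],[1,0]].
n = 112 = 1110000₂. Square-and-multiply, entries mod 489:
Q^1 = [[1,1],[1,0]]
Q^3 = (Q^1)²·Q = [[3,2],[2,1]]
Q^7 = (Q^3)²·Q = [[21,13],[13,8]]
Q^14 = (Q^7)² = [[121,377],[377,233]]
Q^28 = (Q^14)² = [[290,450],[450,329]]
Q^56 = (Q^28)² = [[46,309],[309,226]]
Q^112 = (Q^56)² = [[286,429],[429,346]]
F_112 mod 489 = Q^112[0][1] = 429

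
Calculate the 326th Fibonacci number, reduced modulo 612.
341

Matrix identity: Q^n = [[F_(n+1), F_n], [F_n, F_(n-1)]] with Q = [[1,1],[1,0]].
n = 326 = 101000110₂. Square-and-multiply, entries mod 612:
Q^1 = [[1,1],[1,0]]
Q^2 = (Q^1)² = [[2,1],[1,1]]
Q^5 = (Q^2)²·Q = [[8,5],[5,3]]
Q^10 = (Q^5)² = [[89,55],[55,34]]
Q^20 = (Q^10)² = [[542,33],[33,509]]
Q^40 = (Q^20)² = [[481,411],[411,70]]
Q^81 = (Q^40)²·Q = [[55,34],[34,21]]
Q^163 = (Q^81)²·Q = [[33,509],[509,136]]
Q^326 = (Q^163)² = [[70,341],[341,341]]
F_326 mod 612 = Q^326[0][1] = 341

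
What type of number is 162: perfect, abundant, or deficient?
abundant

Proper divisors of 162: sum = 1 + 2 + 3 + 6 + 9 + 18 + 27 + 54 + 81 = 201
Since 201 > 162, 162 is abundant.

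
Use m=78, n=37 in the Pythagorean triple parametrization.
(4715, 5772, 7453)

Euclid's formula: a = m² - n², b = 2mn, c = m² + n²
m = 78, n = 37
a = 78² - 37² = 6084 - 1369 = 4715
b = 2 × 78 × 37 = 5772
c = 78² + 37² = 6084 + 1369 = 7453
Verification: 4715² + 5772² = 22231225 + 33315984 = 55547209 = 7453² ✓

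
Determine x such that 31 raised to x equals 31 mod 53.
1

Baby-step giant-step with step n = ⌈√53⌉ = 8.
Baby steps 31^j mod 53 (j:value) for j=0..7: 0:1, 1:31, 2:7, 3:5, 4:49, 5:35, 6:25, 7:33.
h = 31 is already in the table at j=1, so x = 1.
Check: 31^1 ≡ 31 (mod 53).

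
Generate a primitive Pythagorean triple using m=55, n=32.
(2001, 3520, 4049)

Euclid's formula: a = m² - n², b = 2mn, c = m² + n²
m = 55, n = 32
a = 55² - 32² = 3025 - 1024 = 2001
b = 2 × 55 × 32 = 3520
c = 55² + 32² = 3025 + 1024 = 4049
Verification: 2001² + 3520² = 4004001 + 12390400 = 16394401 = 4049² ✓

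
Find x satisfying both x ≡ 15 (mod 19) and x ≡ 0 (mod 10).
110

Using Chinese Remainder Theorem:
M = 19 × 10 = 190
M1 = 10, M2 = 19
y1 = 10^(-1) mod 19 = 2
y2 = 19^(-1) mod 10 = 9
x = (15×10×2 + 0×19×9) mod 190 = 110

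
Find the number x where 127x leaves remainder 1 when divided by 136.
15

gcd(127, 136) = 1, so the inverse exists.
Extended Euclidean algorithm on (136, 127):
136 = 1 × 127 + 9  ⟹  9 = (1)·136 + (-1)·127
127 = 14 × 9 + 1  ⟹  1 = (-14)·136 + (15)·127
So (15)·127 ≡ 1 (mod 136), i.e. 127^(-1) ≡ 15 (mod 136).
Check: 127 × 15 = 1905 ≡ 1 (mod 136)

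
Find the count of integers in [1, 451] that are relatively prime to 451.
400

451 = 11 × 41
φ(n) = n × ∏(1 - 1/p) for each prime p dividing n
φ(451) = 451 × (1 - 1/11) × (1 - 1/41) = 400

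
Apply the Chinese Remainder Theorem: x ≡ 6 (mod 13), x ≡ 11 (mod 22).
253

Using Chinese Remainder Theorem:
M = 13 × 22 = 286
M1 = 22, M2 = 13
y1 = 22^(-1) mod 13 = 3
y2 = 13^(-1) mod 22 = 17
x = (6×22×3 + 11×13×17) mod 286 = 253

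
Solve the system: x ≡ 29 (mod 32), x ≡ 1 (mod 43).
861

Using Chinese Remainder Theorem:
M = 32 × 43 = 1376
M1 = 43, M2 = 32
y1 = 43^(-1) mod 32 = 3
y2 = 32^(-1) mod 43 = 39
x = (29×43×3 + 1×32×39) mod 1376 = 861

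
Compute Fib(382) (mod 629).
371

Matrix identity: Q^n = [[F_(n+1), F_n], [F_n, F_(n-1)]] with Q = [[1,1],[1,0]].
n = 382 = 101111110₂. Square-and-multiply, entries mod 629:
Q^1 = [[1,1],[1,0]]
Q^2 = (Q^1)² = [[2,1],[1,1]]
Q^5 = (Q^2)²·Q = [[8,5],[5,3]]
Q^11 = (Q^5)²·Q = [[144,89],[89,55]]
Q^23 = (Q^11)²·Q = [[451,352],[352,99]]
Q^47 = (Q^23)²·Q = [[93,225],[225,497]]
Q^95 = (Q^47)²·Q = [[179,148],[148,31]]
Q^191 = (Q^95)²·Q = [[110,480],[480,259]]
Q^382 = (Q^191)² = [[335,371],[371,593]]
F_382 mod 629 = Q^382[0][1] = 371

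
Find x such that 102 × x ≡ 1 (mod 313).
89

gcd(102, 313) = 1, so the inverse exists.
Extended Euclidean algorithm on (313, 102):
313 = 3 × 102 + 7  ⟹  7 = (1)·313 + (-3)·102
102 = 14 × 7 + 4  ⟹  4 = (-14)·313 + (43)·102
7 = 1 × 4 + 3  ⟹  3 = (15)·313 + (-46)·102
4 = 1 × 3 + 1  ⟹  1 = (-29)·313 + (89)·102
So (89)·102 ≡ 1 (mod 313), i.e. 102^(-1) ≡ 89 (mod 313).
Check: 102 × 89 = 9078 ≡ 1 (mod 313)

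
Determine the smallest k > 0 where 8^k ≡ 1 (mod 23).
11

23 is prime, so ord(8) divides φ(23) = 22.
Divisors of 22: 1, 2, 11, 22.
Repeated squaring: 8^1 ≡ 8, 8^2 ≡ 18, 8^4 ≡ 2, 8^8 ≡ 4, 8^16 ≡ 16 (mod 23).
Test 8^d mod 23 for each divisor d in increasing order:
8^1 ≡ 8
8^2 ≡ 18
8^11 = 8^8·8^2·8^1 ≡ 1  ← first divisor giving 1
The order is 11.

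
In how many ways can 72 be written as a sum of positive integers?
5392783

p(n) counts ways to write n as a sum of positive integers (order ignored).
Euler's pentagonal recurrence: p(k) = p(k-1) + p(k-2) - p(k-5) - p(k-7) + p(k-12) + p(k-15) - ... (offsets j(3j∓1)/2, signs ++--, p(0)=1, p(<0)=0).
DP table for k = 0..71: p(0)=1, p(1)=1, p(2)=2, p(3)=3, p(4)=5, p(5)=7, p(6)=11, p(7)=15, p(8)=22, p(9)=30, p(10)=42, p(11)=56, p(12)=77, p(13)=101, p(14)=135, p(15)=176, p(16)=231, p(17)=297, p(18)=385, p(19)=490, p(20)=627, p(21)=792, p(22)=1002, p(23)=1255, p(24)=1575, p(25)=1958, p(26)=2436, p(27)=3010, p(28)=3718, p(29)=4565, p(30)=5604, p(31)=6842, p(32)=8349, p(33)=10143, p(34)=12310, p(35)=14883, p(36)=17977, p(37)=21637, p(38)=26015, p(39)=31185, p(40)=37338, p(41)=44583, p(42)=53174, p(43)=63261, p(44)=75175, p(45)=89134, p(46)=105558, p(47)=124754, p(48)=147273, p(49)=173525, p(50)=204226, p(51)=239943, p(52)=281589, p(53)=329931, p(54)=386155, p(55)=451276, p(56)=526823, p(57)=614154, p(58)=715220, p(59)=831820, p(60)=966467, p(61)=1121505, p(62)=1300156, p(63)=1505499, p(64)=1741630, p(65)=2012558, p(66)=2323520, p(67)=2679689, p(68)=3087735, p(69)=3554345, p(70)=4087968, p(71)=4697205.
Final step: p(72) = p(71) + p(70) - p(67) - p(65) + p(60) + p(57) - p(50) - p(46) + p(37) + p(32) - p(21) - p(15) + p(2)
= 4697205 + 4087968 - 2679689 - 2012558 + 966467 + 614154 - 204226 - 105558 + 21637 + 8349 - 792 - 176 + 2
= 5392783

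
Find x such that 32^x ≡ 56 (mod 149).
29

Baby-step giant-step with step n = ⌈√149⌉ = 13.
Baby steps 32^j mod 149 (j:value) for j=0..12: 0:1, 1:32, 2:130, 3:137, 4:63, 5:79, 6:144, 7:138, 8:95, 9:60, 10:132, 11:52, 12:25.
Giant-step multiplier: 32^(-13) ≡ 32^(148-13) = 32^135 ≡ 84 (mod 149).
Giant steps γ_i = 56·84^i mod 149: γ_0=56, γ_1=85, γ_2=137 (in table at j=3).
x = i·n + j = 2·13 + 3 = 29.
Check: 32^29 ≡ 56 (mod 149).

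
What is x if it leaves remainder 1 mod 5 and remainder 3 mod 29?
61

Using Chinese Remainder Theorem:
M = 5 × 29 = 145
M1 = 29, M2 = 5
y1 = 29^(-1) mod 5 = 4
y2 = 5^(-1) mod 29 = 6
x = (1×29×4 + 3×5×6) mod 145 = 61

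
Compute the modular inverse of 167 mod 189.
146

gcd(167, 189) = 1, so the inverse exists.
Extended Euclidean algorithm on (189, 167):
189 = 1 × 167 + 22  ⟹  22 = (1)·189 + (-1)·167
167 = 7 × 22 + 13  ⟹  13 = (-7)·189 + (8)·167
22 = 1 × 13 + 9  ⟹  9 = (8)·189 + (-9)·167
13 = 1 × 9 + 4  ⟹  4 = (-15)·189 + (17)·167
9 = 2 × 4 + 1  ⟹  1 = (38)·189 + (-43)·167
So (-43)·167 ≡ 1 (mod 189), i.e. 167^(-1) ≡ -43 ≡ 146 (mod 189).
Check: 167 × 146 = 24382 ≡ 1 (mod 189)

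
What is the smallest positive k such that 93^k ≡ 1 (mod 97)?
24

97 is prime, so ord(93) divides φ(97) = 96.
Divisors of 96: 1, 2, 3, 4, 6, 8, 12, 16, 24, 32, 48, 96.
Repeated squaring: 93^1 ≡ 93, 93^2 ≡ 16, 93^4 ≡ 62, 93^8 ≡ 61, 93^16 ≡ 35, 93^32 ≡ 61, 93^64 ≡ 35 (mod 97).
Test 93^d mod 97 for each divisor d in increasing order:
93^1 ≡ 93
93^2 ≡ 16
93^3 = 93^2·93^1 ≡ 33
93^4 ≡ 62
93^6 = 93^4·93^2 ≡ 22
93^8 ≡ 61
93^12 = 93^8·93^4 ≡ 96
93^16 ≡ 35
93^24 = 93^16·93^8 ≡ 1  ← first divisor giving 1
The order is 24.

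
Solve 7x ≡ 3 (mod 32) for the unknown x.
x ≡ 5 (mod 32)

gcd(7, 32) = 1, which divides 3, so solutions exist.
Find 7^(-1) mod 32 by the extended Euclidean algorithm:
32 = 4 × 7 + 4  ⟹  4 = (1)·32 + (-4)·7
7 = 1 × 4 + 3  ⟹  3 = (-1)·32 + (5)·7
4 = 1 × 3 + 1  ⟹  1 = (2)·32 + (-9)·7
So (-9)·7 ≡ 1 (mod 32), i.e. 7^(-1) ≡ -9 ≡ 23 (mod 32).
x ≡ 23 × 3 = 69 ≡ 5 (mod 32).
Check: 7 × 5 = 35 ≡ 3 (mod 32).
Unique solution: x ≡ 5 (mod 32)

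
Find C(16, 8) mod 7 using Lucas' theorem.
4

Using Lucas' theorem:
Write n=16 and k=8 in base 7:
n in base 7: [2, 2]
k in base 7: [1, 1]
C(16,8) mod 7 = ∏ C(n_i, k_i) mod 7
Digit binomials (mod 7): C(2,1) = 2; C(2,1) = 2
Product: 2 × 2 = 4 ≡ 4 (mod 7)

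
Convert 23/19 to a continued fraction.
[1; 4, 1, 3]

Euclidean algorithm steps:
23 = 1 × 19 + 4
19 = 4 × 4 + 3
4 = 1 × 3 + 1
3 = 3 × 1 + 0
Continued fraction: [1; 4, 1, 3]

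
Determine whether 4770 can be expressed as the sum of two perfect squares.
3² + 69² (a=3, b=69)

Factorization: 4770 = 2 × 3^2 × 5 × 53
By Fermat: n is sum of two squares iff every prime p ≡ 3 (mod 4) appears to even power.
All primes ≡ 3 (mod 4) appear to even power.
Search a = 0, 1, 2, … for 4770 - a² a perfect square: first hit at a = 3: 4770 - 9 = 4761 = 69².
4770 = 3² + 69² = 9 + 4761 ✓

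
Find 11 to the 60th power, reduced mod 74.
1

Repeated squaring. Binary of 60 = 111100.
11^1 ≡ 11 (mod 74); 11^2 ≡ 47 (mod 74); 11^4 ≡ 63 (mod 74); 11^8 ≡ 47 (mod 74); 11^16 ≡ 63 (mod 74); 11^32 ≡ 47 (mod 74)
11^60 = 11^4 × 11^8 × 11^16 × 11^32 ≡ 1 (mod 74)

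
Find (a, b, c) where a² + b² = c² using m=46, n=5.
(2091, 460, 2141)

Euclid's formula: a = m² - n², b = 2mn, c = m² + n²
m = 46, n = 5
a = 46² - 5² = 2116 - 25 = 2091
b = 2 × 46 × 5 = 460
c = 46² + 5² = 2116 + 25 = 2141
Verification: 2091² + 460² = 4372281 + 211600 = 4583881 = 2141² ✓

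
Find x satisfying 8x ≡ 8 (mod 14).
x ≡ 1 (mod 7)

gcd(8, 14) = 2, which divides 8, so solutions exist.
Divide through by 2: 4x ≡ 4 (mod 7).
Find 4^(-1) mod 7 by the extended Euclidean algorithm:
7 = 1 × 4 + 3  ⟹  3 = (1)·7 + (-1)·4
4 = 1 × 3 + 1  ⟹  1 = (-1)·7 + (2)·4
So (2)·4 ≡ 1 (mod 7), i.e. 4^(-1) ≡ 2 (mod 7).
x ≡ 2 × 4 = 8 ≡ 1 (mod 7).
Check: 8 × 1 = 8 ≡ 8 (mod 14).
x ≡ 1 (mod 7), giving 2 solutions mod 14.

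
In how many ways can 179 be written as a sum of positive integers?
625846753120

p(n) counts ways to write n as a sum of positive integers (order ignored).
Euler's pentagonal recurrence: p(k) = p(k-1) + p(k-2) - p(k-5) - p(k-7) + p(k-12) + p(k-15) - ... (offsets j(3j∓1)/2, signs ++--, p(0)=1, p(<0)=0).
DP table for k = 0..178: p(0)=1, p(1)=1, p(2)=2, p(3)=3, p(4)=5, p(5)=7, p(6)=11, p(7)=15, p(8)=22, p(9)=30, p(10)=42, p(11)=56, p(12)=77, p(13)=101, p(14)=135, p(15)=176, p(16)=231, p(17)=297, p(18)=385, p(19)=490, p(20)=627, p(21)=792, p(22)=1002, p(23)=1255, p(24)=1575, p(25)=1958, p(26)=2436, p(27)=3010, p(28)=3718, p(29)=4565, p(30)=5604, p(31)=6842, p(32)=8349, p(33)=10143, p(34)=12310, p(35)=14883, p(36)=17977, p(37)=21637, p(38)=26015, p(39)=31185, p(40)=37338, p(41)=44583, p(42)=53174, p(43)=63261, p(44)=75175, p(45)=89134, p(46)=105558, p(47)=124754, p(48)=147273, p(49)=173525, p(50)=204226, p(51)=239943, p(52)=281589, p(53)=329931, p(54)=386155, p(55)=451276, p(56)=526823, p(57)=614154, p(58)=715220, p(59)=831820, p(60)=966467, p(61)=1121505, p(62)=1300156, p(63)=1505499, p(64)=1741630, p(65)=2012558, p(66)=2323520, p(67)=2679689, p(68)=3087735, p(69)=3554345, p(70)=4087968, p(71)=4697205, p(72)=5392783, p(73)=6185689, p(74)=7089500, p(75)=8118264, p(76)=9289091, p(77)=10619863, p(78)=12132164, p(79)=13848650, p(80)=15796476, p(81)=18004327, p(82)=20506255, p(83)=23338469, p(84)=26543660, p(85)=30167357, p(86)=34262962, p(87)=38887673, p(88)=44108109, p(89)=49995925, p(90)=56634173, p(91)=64112359, p(92)=72533807, p(93)=82010177, p(94)=92669720, p(95)=104651419, p(96)=118114304, p(97)=133230930, p(98)=150198136, p(99)=169229875, p(100)=190569292, p(101)=214481126, p(102)=241265379, p(103)=271248950, p(104)=304801365, p(105)=342325709, p(106)=384276336, p(107)=431149389, p(108)=483502844, p(109)=541946240, p(110)=607163746, p(111)=679903203, p(112)=761002156, p(113)=851376628, p(114)=952050665, p(115)=1064144451, p(116)=1188908248, p(117)=1327710076, p(118)=1482074143, p(119)=1653668665, p(120)=1844349560, p(121)=2056148051, p(122)=2291320912, p(123)=2552338241, p(124)=2841940500, p(125)=3163127352, p(126)=3519222692, p(127)=3913864295, p(128)=4351078600, p(129)=4835271870, p(130)=5371315400, p(131)=5964539504, p(132)=6620830889, p(133)=7346629512, p(134)=8149040695, p(135)=9035836076, p(136)=10015581680, p(137)=11097645016, p(138)=12292341831, p(139)=13610949895, p(140)=15065878135, p(141)=16670689208, p(142)=18440293320, p(143)=20390982757, p(144)=22540654445, p(145)=24908858009, p(146)=27517052599, p(147)=30388671978, p(148)=33549419497, p(149)=37027355200, p(150)=40853235313, p(151)=45060624582, p(152)=49686288421, p(153)=54770336324, p(154)=60356673280, p(155)=66493182097, p(156)=73232243759, p(157)=80630964769, p(158)=88751778802, p(159)=97662728555, p(160)=107438159466, p(161)=118159068427, p(162)=129913904637, p(163)=142798995930, p(164)=156919475295, p(165)=172389800255, p(166)=189334822579, p(167)=207890420102, p(168)=228204732751, p(169)=250438925115, p(170)=274768617130, p(171)=301384802048, p(172)=330495499613, p(173)=362326859895, p(174)=397125074750, p(175)=435157697830, p(176)=476715857290, p(177)=522115831195, p(178)=571701605655.
Final step: p(179) = p(178) + p(177) - p(174) - p(172) + p(167) + p(164) - p(157) - p(153) + p(144) + p(139) - p(128) - p(122) + p(109) + p(102) - p(87) - p(79) + p(62) + p(53) - p(34) - p(24) + p(3)
= 571701605655 + 522115831195 - 397125074750 - 330495499613 + 207890420102 + 156919475295 - 80630964769 - 54770336324 + 22540654445 + 13610949895 - 4351078600 - 2291320912 + 541946240 + 241265379 - 38887673 - 13848650 + 1300156 + 329931 - 12310 - 1575 + 3
= 625846753120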